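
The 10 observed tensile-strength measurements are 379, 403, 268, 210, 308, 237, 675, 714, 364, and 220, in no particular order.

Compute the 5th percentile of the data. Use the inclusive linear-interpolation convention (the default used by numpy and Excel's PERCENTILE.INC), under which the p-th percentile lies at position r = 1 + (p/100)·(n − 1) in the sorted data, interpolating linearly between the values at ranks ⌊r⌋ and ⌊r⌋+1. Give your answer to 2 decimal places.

Sorted: 210, 220, 237, 268, 308, 364, 379, 403, 675, 714.
n = 10.
r = 1 + (5/100)·(10 − 1) = 1 + 0.45 = 1.45.
Rank 1 is 210 and rank 2 is 220.
Interpolate: 210 + 0.45·(220 − 210) = 210 + 0.45·10 = 214.5.

214.50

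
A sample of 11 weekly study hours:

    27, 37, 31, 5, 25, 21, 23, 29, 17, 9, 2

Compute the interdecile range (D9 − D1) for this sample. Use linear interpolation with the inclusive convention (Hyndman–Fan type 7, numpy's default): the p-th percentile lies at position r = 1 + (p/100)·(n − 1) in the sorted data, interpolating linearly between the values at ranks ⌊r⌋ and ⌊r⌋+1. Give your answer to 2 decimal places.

Sorted: 2, 5, 9, 17, 21, 23, 25, 27, 29, 31, 37.
n = 11.
P10: r = 2 (integer) → 5.
P90: r = 10 (integer) → 31.
Difference: 31 − 5 = 26.

26.00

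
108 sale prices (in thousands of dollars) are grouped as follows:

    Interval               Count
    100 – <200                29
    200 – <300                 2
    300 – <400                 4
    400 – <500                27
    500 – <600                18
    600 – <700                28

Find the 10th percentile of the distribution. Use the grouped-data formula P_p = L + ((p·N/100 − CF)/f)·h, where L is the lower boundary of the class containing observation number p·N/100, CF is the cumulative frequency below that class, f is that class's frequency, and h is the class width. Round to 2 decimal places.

N = 108; target position k = 10/100 · 108 = 10.8.
Cumulative frequencies: 29, 31, 35, 62, 80, 108.
Observation 10.8 falls in the class 100 – <200.
L = 100, CF = 0, f = 29, h = 100.
P10 = 100 + ((10.8 − 0)/29)·100 = 100 + 37.2414 = 137.241.

137.24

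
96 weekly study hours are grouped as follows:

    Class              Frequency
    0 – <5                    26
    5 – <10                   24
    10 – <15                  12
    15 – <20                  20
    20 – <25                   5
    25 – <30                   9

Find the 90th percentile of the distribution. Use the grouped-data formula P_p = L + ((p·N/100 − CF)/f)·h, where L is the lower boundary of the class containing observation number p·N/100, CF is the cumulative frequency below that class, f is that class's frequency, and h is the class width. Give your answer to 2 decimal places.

N = 96; target position k = 90/100 · 96 = 86.4.
Cumulative frequencies: 26, 50, 62, 82, 87, 96.
Observation 86.4 falls in the class 20 – <25.
L = 20, CF = 82, f = 5, h = 5.
P90 = 20 + ((86.4 − 82)/5)·5 = 20 + 4.4 = 24.4.

24.40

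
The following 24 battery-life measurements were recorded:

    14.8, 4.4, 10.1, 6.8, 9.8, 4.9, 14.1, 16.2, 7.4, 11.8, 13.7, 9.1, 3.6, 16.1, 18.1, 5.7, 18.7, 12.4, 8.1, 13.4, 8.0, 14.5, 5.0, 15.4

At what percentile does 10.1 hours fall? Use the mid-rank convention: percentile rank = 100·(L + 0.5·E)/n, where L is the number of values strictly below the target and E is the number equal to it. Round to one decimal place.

47.9

Sorted: 3.6, 4.4, 4.9, 5.0, 5.7, 6.8, 7.4, 8.0, 8.1, 9.1, 9.8, 10.1, 11.8, 12.4, 13.4, 13.7, 14.1, 14.5, 14.8, 15.4, 16.1, 16.2, 18.1, 18.7.
Count below 10.1: L = 11; count equal: E = 1; n = 24.
Percentile rank = 100·(11 + 0.5·1)/24 = 100·11.5/24 = 47.92.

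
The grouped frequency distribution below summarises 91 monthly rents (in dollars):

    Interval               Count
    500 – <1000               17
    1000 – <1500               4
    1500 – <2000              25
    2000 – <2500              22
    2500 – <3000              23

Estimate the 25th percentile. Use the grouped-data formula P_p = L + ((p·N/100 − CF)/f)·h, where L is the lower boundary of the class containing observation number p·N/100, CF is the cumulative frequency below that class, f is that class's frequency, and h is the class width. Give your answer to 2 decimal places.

N = 91; target position k = 25/100 · 91 = 22.75.
Cumulative frequencies: 17, 21, 46, 68, 91.
Observation 22.75 falls in the class 1500 – <2000.
L = 1500, CF = 21, f = 25, h = 500.
P25 = 1500 + ((22.75 − 21)/25)·500 = 1500 + 35 = 1535.

1535.00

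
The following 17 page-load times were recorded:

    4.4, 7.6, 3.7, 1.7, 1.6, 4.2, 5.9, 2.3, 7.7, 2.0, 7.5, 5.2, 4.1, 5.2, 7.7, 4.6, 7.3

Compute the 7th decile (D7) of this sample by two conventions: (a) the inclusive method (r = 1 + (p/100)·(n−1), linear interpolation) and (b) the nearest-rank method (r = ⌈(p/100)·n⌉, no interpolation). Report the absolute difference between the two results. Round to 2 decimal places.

0.28

Sorted: 1.6, 1.7, 2.0, 2.3, 3.7, 4.1, 4.2, 4.4, 4.6, 5.2, 5.2, 5.9, 7.3, 7.5, 7.6, 7.7, 7.7.
n = 17.
(a) r = 12.2; between ranks 12 (5.9) and 13 (7.3): 6.18.
(b) the nearest-rank method: rank 12 → 5.9.
|6.18 − 5.9| = 0.28.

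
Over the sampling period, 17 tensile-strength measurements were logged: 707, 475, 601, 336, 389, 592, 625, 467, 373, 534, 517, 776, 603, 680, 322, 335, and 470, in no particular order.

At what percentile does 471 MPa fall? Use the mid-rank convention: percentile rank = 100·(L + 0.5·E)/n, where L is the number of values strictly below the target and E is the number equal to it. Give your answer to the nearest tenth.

Sorted: 322, 335, 336, 373, 389, 467, 470, 475, 517, 534, 592, 601, 603, 625, 680, 707, 776.
Count below 471: L = 7; count equal: E = 0; n = 17.
Percentile rank = 100·(7 + 0.5·0)/17 = 100·7/17 = 41.18.

41.2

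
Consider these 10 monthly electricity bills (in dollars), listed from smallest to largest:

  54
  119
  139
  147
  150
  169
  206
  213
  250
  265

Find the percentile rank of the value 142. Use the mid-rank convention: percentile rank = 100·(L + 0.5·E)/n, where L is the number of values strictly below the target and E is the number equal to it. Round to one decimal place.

30.0

Count below 142: L = 3; count equal: E = 0; n = 10.
Percentile rank = 100·(3 + 0.5·0)/10 = 100·3/10 = 30.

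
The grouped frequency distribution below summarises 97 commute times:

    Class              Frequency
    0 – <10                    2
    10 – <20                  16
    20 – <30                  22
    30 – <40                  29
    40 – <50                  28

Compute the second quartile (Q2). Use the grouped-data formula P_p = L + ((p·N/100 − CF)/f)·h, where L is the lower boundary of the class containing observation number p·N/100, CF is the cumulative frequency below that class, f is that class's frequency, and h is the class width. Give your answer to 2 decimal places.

32.93

N = 97; target position k = 50/100 · 97 = 48.5.
Cumulative frequencies: 2, 18, 40, 69, 97.
Observation 48.5 falls in the class 30 – <40.
L = 30, CF = 40, f = 29, h = 10.
P50 = 30 + ((48.5 − 40)/29)·10 = 30 + 2.93103 = 32.931.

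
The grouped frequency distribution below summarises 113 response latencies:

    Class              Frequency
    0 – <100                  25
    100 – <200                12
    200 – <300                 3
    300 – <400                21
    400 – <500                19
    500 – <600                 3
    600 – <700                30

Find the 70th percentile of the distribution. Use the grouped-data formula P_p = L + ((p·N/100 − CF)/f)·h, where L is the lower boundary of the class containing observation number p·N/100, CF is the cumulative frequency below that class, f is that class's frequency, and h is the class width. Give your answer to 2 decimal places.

N = 113; target position k = 70/100 · 113 = 79.1.
Cumulative frequencies: 25, 37, 40, 61, 80, 83, 113.
Observation 79.1 falls in the class 400 – <500.
L = 400, CF = 61, f = 19, h = 100.
P70 = 400 + ((79.1 − 61)/19)·100 = 400 + 95.2632 = 495.263.

495.26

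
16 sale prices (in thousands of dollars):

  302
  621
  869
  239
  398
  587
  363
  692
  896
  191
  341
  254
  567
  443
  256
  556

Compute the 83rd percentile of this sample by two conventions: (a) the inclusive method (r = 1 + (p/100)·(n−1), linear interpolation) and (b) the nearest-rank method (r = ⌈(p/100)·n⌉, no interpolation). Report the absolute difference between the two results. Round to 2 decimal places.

Sorted: 191, 239, 254, 256, 302, 341, 363, 398, 443, 556, 567, 587, 621, 692, 869, 896.
n = 16.
(a) r = 13.45; between ranks 13 (621) and 14 (692): 652.95.
(b) the nearest-rank method: rank 14 → 692.
|652.95 − 692| = 39.05.

39.05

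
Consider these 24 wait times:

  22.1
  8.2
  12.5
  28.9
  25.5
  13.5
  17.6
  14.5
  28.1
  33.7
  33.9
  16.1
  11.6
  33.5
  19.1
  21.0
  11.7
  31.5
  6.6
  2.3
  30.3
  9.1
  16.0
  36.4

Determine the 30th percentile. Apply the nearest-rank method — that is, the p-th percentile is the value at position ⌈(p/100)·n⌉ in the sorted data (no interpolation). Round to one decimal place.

13.5

Sorted: 2.3, 6.6, 8.2, 9.1, 11.6, 11.7, 12.5, 13.5, 14.5, 16.0, 16.1, 17.6, 19.1, 21.0, 22.1, 25.5, 28.1, 28.9, 30.3, 31.5, 33.5, 33.7, 33.9, 36.4.
n = 24.
Position = ⌈30/100 · 24⌉ = ⌈7.2⌉ = 8.
The value at rank 8 is 13.5.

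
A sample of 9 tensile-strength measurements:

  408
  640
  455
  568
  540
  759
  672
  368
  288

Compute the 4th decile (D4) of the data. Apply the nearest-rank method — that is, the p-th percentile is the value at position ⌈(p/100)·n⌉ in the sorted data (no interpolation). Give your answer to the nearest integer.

Sorted: 288, 368, 408, 455, 540, 568, 640, 672, 759.
n = 9.
Position = ⌈40/100 · 9⌉ = ⌈3.6⌉ = 4.
The value at rank 4 is 455.

455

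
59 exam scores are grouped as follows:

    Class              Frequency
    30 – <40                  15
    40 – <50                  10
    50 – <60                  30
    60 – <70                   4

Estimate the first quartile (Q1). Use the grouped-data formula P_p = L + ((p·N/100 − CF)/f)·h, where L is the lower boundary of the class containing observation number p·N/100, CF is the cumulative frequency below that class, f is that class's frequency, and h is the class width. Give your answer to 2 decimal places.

N = 59; target position k = 25/100 · 59 = 14.75.
Cumulative frequencies: 15, 25, 55, 59.
Observation 14.75 falls in the class 30 – <40.
L = 30, CF = 0, f = 15, h = 10.
P25 = 30 + ((14.75 − 0)/15)·10 = 30 + 9.83333 = 39.8333.

39.83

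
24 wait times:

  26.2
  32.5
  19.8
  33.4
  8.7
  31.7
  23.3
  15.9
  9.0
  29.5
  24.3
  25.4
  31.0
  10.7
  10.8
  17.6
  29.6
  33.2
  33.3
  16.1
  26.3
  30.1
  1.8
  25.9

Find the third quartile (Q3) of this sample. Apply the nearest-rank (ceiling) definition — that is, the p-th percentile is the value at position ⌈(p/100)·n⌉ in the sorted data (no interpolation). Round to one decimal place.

30.1

Sorted: 1.8, 8.7, 9.0, 10.7, 10.8, 15.9, 16.1, 17.6, 19.8, 23.3, 24.3, 25.4, 25.9, 26.2, 26.3, 29.5, 29.6, 30.1, 31.0, 31.7, 32.5, 33.2, 33.3, 33.4.
n = 24.
Position = ⌈75/100 · 24⌉ = ⌈18⌉ = 18.
The value at rank 18 is 30.1.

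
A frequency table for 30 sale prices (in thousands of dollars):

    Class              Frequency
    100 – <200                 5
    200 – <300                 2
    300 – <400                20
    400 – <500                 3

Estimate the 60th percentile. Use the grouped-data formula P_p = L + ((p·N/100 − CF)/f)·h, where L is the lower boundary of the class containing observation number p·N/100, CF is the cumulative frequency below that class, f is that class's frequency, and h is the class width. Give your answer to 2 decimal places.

355.00

N = 30; target position k = 60/100 · 30 = 18.
Cumulative frequencies: 5, 7, 27, 30.
Observation 18 falls in the class 300 – <400.
L = 300, CF = 7, f = 20, h = 100.
P60 = 300 + ((18 − 7)/20)·100 = 300 + 55 = 355.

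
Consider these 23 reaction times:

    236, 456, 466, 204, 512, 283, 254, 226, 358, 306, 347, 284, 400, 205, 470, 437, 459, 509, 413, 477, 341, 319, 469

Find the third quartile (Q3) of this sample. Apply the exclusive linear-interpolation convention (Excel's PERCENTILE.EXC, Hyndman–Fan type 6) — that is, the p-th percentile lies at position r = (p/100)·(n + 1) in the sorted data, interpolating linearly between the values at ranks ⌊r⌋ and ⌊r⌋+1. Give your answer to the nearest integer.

Sorted: 204, 205, 226, 236, 254, 283, 284, 306, 319, 341, 347, 358, 400, 413, 437, 456, 459, 466, 469, 470, 477, 509, 512.
n = 23.
r = (75/100)·(23 + 1) = 18.
r is an integer, so P75 is the value at rank 18: 466.

466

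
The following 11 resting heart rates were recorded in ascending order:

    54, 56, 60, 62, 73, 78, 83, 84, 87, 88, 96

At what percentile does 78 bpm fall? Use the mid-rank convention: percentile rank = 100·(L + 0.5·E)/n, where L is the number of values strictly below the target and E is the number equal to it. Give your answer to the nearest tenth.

50.0

Count below 78: L = 5; count equal: E = 1; n = 11.
Percentile rank = 100·(5 + 0.5·1)/11 = 100·5.5/11 = 50.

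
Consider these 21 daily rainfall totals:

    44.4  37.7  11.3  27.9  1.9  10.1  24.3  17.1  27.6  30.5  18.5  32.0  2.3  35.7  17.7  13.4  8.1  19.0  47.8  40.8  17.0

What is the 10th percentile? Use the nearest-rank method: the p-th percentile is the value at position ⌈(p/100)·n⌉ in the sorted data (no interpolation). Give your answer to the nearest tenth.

8.1

Sorted: 1.9, 2.3, 8.1, 10.1, 11.3, 13.4, 17.0, 17.1, 17.7, 18.5, 19.0, 24.3, 27.6, 27.9, 30.5, 32.0, 35.7, 37.7, 40.8, 44.4, 47.8.
n = 21.
Position = ⌈10/100 · 21⌉ = ⌈2.1⌉ = 3.
The value at rank 3 is 8.1.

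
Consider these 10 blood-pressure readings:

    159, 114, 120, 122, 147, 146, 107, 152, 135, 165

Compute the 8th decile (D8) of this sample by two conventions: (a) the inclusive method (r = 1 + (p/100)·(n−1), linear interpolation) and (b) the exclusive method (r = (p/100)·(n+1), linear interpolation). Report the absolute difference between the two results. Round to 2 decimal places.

Sorted: 107, 114, 120, 122, 135, 146, 147, 152, 159, 165.
n = 10.
(a) r = 8.2; between ranks 8 (152) and 9 (159): 153.4.
(b) r = 8.8; between ranks 8 (152) and 9 (159): 157.6.
|153.4 − 157.6| = 4.2.

4.20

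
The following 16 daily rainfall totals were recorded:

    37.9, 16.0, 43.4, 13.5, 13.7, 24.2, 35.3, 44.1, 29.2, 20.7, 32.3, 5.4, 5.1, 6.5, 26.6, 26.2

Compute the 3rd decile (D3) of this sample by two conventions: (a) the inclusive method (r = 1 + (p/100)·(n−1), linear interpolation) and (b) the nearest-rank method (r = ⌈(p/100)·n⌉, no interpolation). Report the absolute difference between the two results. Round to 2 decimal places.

Sorted: 5.1, 5.4, 6.5, 13.5, 13.7, 16.0, 20.7, 24.2, 26.2, 26.6, 29.2, 32.3, 35.3, 37.9, 43.4, 44.1.
n = 16.
(a) r = 5.5; between ranks 5 (13.7) and 6 (16.0): 14.85.
(b) the nearest-rank method: rank 5 → 13.7.
|14.85 − 13.7| = 1.15.

1.15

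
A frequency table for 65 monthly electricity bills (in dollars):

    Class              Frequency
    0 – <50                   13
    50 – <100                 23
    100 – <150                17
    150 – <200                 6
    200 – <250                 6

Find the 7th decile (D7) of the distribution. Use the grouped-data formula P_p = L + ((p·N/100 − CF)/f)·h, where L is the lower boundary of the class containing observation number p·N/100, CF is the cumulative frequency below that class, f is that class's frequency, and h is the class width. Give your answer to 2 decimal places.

N = 65; target position k = 70/100 · 65 = 45.5.
Cumulative frequencies: 13, 36, 53, 59, 65.
Observation 45.5 falls in the class 100 – <150.
L = 100, CF = 36, f = 17, h = 50.
P70 = 100 + ((45.5 − 36)/17)·50 = 100 + 27.9412 = 127.941.

127.94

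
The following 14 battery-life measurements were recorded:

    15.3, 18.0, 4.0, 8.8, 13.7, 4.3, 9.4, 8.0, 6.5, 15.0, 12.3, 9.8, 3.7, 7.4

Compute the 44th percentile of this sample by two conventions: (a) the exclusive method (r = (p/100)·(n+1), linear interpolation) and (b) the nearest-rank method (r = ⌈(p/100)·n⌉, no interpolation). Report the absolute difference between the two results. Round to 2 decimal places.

Sorted: 3.7, 4.0, 4.3, 6.5, 7.4, 8.0, 8.8, 9.4, 9.8, 12.3, 13.7, 15.0, 15.3, 18.0.
n = 14.
(a) r = 6.6; between ranks 6 (8.0) and 7 (8.8): 8.48.
(b) the nearest-rank method: rank 7 → 8.8.
|8.48 − 8.8| = 0.32.

0.32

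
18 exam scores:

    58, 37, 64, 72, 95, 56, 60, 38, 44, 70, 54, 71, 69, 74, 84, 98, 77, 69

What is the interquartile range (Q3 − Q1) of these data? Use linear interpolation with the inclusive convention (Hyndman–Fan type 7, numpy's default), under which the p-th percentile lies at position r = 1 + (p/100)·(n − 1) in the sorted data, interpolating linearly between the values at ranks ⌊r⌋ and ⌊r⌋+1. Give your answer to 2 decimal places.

Sorted: 37, 38, 44, 54, 56, 58, 60, 64, 69, 69, 70, 71, 72, 74, 77, 84, 95, 98.
n = 18.
P25: r = 5.25; ranks 5–6 are 56, 58; interpolating gives 56.5.
P75: r = 13.75; ranks 13–14 are 72, 74; interpolating gives 73.5.
Difference: 73.5 − 56.5 = 17.

17.00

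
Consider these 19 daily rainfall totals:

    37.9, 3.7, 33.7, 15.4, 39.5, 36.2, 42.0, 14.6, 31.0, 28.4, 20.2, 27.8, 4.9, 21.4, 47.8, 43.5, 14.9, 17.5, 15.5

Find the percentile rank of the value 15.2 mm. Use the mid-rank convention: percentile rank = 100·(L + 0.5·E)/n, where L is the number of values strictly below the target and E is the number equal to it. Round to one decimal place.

21.1

Sorted: 3.7, 4.9, 14.6, 14.9, 15.4, 15.5, 17.5, 20.2, 21.4, 27.8, 28.4, 31.0, 33.7, 36.2, 37.9, 39.5, 42.0, 43.5, 47.8.
Count below 15.2: L = 4; count equal: E = 0; n = 19.
Percentile rank = 100·(4 + 0.5·0)/19 = 100·4/19 = 21.05.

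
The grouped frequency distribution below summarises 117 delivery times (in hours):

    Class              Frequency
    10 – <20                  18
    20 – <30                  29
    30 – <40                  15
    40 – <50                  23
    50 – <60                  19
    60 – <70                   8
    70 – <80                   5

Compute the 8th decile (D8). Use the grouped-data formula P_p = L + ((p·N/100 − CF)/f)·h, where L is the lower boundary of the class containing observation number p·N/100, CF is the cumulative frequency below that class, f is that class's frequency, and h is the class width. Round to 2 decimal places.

54.53

N = 117; target position k = 80/100 · 117 = 93.6.
Cumulative frequencies: 18, 47, 62, 85, 104, 112, 117.
Observation 93.6 falls in the class 50 – <60.
L = 50, CF = 85, f = 19, h = 10.
P80 = 50 + ((93.6 − 85)/19)·10 = 50 + 4.52632 = 54.5263.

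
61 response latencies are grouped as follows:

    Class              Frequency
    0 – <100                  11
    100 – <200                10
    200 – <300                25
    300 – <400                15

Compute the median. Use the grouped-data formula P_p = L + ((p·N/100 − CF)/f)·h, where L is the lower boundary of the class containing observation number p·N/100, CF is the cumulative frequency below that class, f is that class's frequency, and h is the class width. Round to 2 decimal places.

238.00

N = 61; target position k = 50/100 · 61 = 30.5.
Cumulative frequencies: 11, 21, 46, 61.
Observation 30.5 falls in the class 200 – <300.
L = 200, CF = 21, f = 25, h = 100.
P50 = 200 + ((30.5 − 21)/25)·100 = 200 + 38 = 238.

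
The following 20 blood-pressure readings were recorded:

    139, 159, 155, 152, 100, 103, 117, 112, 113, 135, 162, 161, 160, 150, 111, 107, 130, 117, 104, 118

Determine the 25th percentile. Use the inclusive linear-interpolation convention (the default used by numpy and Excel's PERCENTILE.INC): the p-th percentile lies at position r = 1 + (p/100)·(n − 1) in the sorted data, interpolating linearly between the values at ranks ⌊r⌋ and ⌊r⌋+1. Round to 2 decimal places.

Sorted: 100, 103, 104, 107, 111, 112, 113, 117, 117, 118, 130, 135, 139, 150, 152, 155, 159, 160, 161, 162.
n = 20.
r = 1 + (25/100)·(20 − 1) = 1 + 4.75 = 5.75.
Rank 5 is 111 and rank 6 is 112.
Interpolate: 111 + 0.75·(112 − 111) = 111 + 0.75·1 = 111.75.

111.75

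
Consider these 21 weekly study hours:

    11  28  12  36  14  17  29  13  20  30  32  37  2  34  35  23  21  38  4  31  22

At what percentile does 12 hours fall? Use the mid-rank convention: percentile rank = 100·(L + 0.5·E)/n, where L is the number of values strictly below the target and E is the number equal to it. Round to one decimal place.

16.7

Sorted: 2, 4, 11, 12, 13, 14, 17, 20, 21, 22, 23, 28, 29, 30, 31, 32, 34, 35, 36, 37, 38.
Count below 12: L = 3; count equal: E = 1; n = 21.
Percentile rank = 100·(3 + 0.5·1)/21 = 100·3.5/21 = 16.67.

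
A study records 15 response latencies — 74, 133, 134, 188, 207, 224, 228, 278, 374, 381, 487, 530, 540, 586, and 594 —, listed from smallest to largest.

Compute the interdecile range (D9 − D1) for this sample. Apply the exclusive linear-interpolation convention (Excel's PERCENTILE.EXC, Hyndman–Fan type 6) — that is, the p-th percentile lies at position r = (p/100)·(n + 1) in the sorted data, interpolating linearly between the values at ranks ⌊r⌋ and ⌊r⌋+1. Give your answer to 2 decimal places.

479.80

n = 15.
P10: r = 1.6; ranks 1–2 are 74, 133; interpolating gives 109.4.
P90: r = 14.4; ranks 14–15 are 586, 594; interpolating gives 589.2.
Difference: 589.2 − 109.4 = 479.8.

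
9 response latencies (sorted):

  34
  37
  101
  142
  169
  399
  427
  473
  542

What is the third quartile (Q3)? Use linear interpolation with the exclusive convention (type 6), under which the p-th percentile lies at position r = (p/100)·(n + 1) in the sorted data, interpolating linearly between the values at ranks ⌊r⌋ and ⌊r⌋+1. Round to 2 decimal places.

n = 9.
r = (75/100)·(9 + 1) = 7.5.
Rank 7 is 427 and rank 8 is 473.
Interpolate: 427 + 0.5·(473 − 427) = 427 + 0.5·46 = 450.

450.00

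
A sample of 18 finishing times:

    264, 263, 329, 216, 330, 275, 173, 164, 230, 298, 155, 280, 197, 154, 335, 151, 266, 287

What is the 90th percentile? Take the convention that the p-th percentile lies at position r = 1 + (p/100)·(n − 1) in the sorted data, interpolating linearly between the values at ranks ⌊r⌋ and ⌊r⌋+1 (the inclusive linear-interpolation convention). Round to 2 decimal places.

329.30

Sorted: 151, 154, 155, 164, 173, 197, 216, 230, 263, 264, 266, 275, 280, 287, 298, 329, 330, 335.
n = 18.
r = 1 + (90/100)·(18 − 1) = 1 + 15.3 = 16.3.
Rank 16 is 329 and rank 17 is 330.
Interpolate: 329 + 0.3·(330 − 329) = 329 + 0.3·1 = 329.3.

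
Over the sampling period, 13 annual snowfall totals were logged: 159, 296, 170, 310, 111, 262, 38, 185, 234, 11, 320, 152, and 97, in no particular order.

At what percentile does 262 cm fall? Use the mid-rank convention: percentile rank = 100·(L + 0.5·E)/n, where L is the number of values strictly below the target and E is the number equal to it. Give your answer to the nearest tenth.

Sorted: 11, 38, 97, 111, 152, 159, 170, 185, 234, 262, 296, 310, 320.
Count below 262: L = 9; count equal: E = 1; n = 13.
Percentile rank = 100·(9 + 0.5·1)/13 = 100·9.5/13 = 73.08.

73.1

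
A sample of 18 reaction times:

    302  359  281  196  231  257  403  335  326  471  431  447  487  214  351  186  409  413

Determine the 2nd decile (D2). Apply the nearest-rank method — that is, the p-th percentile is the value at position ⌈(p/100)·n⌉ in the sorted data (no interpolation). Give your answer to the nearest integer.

Sorted: 186, 196, 214, 231, 257, 281, 302, 326, 335, 351, 359, 403, 409, 413, 431, 447, 471, 487.
n = 18.
Position = ⌈20/100 · 18⌉ = ⌈3.6⌉ = 4.
The value at rank 4 is 231.

231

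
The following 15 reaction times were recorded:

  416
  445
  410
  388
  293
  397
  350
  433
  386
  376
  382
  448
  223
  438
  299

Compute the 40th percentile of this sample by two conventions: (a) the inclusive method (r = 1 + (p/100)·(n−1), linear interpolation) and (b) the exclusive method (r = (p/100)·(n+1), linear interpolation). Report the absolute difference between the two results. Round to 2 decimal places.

Sorted: 223, 293, 299, 350, 376, 382, 386, 388, 397, 410, 416, 433, 438, 445, 448.
n = 15.
(a) r = 6.6; between ranks 6 (382) and 7 (386): 384.4.
(b) r = 6.4; between ranks 6 (382) and 7 (386): 383.6.
|384.4 − 383.6| = 0.8.

0.80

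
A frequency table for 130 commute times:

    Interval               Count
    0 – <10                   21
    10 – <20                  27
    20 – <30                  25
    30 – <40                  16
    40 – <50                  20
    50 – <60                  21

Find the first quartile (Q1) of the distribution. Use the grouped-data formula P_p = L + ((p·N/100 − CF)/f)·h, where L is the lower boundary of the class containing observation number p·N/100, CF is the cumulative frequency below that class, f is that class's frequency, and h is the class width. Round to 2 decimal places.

N = 130; target position k = 25/100 · 130 = 32.5.
Cumulative frequencies: 21, 48, 73, 89, 109, 130.
Observation 32.5 falls in the class 10 – <20.
L = 10, CF = 21, f = 27, h = 10.
P25 = 10 + ((32.5 − 21)/27)·10 = 10 + 4.25926 = 14.2593.

14.26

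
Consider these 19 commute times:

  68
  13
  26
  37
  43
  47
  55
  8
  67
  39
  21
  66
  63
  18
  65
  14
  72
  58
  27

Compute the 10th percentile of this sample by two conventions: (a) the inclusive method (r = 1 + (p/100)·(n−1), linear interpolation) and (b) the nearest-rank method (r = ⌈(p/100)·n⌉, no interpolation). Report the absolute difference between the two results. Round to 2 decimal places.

0.80

Sorted: 8, 13, 14, 18, 21, 26, 27, 37, 39, 43, 47, 55, 58, 63, 65, 66, 67, 68, 72.
n = 19.
(a) r = 2.8; between ranks 2 (13) and 3 (14): 13.8.
(b) the nearest-rank method: rank 2 → 13.
|13.8 − 13| = 0.8.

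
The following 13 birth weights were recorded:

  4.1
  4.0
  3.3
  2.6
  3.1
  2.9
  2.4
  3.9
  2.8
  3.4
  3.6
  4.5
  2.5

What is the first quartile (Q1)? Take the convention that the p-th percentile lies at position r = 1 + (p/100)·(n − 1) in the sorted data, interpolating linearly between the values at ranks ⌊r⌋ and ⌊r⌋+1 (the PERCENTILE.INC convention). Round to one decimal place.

Sorted: 2.4, 2.5, 2.6, 2.8, 2.9, 3.1, 3.3, 3.4, 3.6, 3.9, 4.0, 4.1, 4.5.
n = 13.
r = 1 + (25/100)·(13 − 1) = 1 + 3 = 4.
r is an integer, so P25 is the value at rank 4: 2.8.

2.8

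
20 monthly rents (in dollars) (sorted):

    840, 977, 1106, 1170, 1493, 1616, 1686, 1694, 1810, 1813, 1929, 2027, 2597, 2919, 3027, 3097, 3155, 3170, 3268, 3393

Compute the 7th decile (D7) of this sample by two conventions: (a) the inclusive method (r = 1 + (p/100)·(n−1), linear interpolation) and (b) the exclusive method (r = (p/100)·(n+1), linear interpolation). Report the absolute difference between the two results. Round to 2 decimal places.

43.20

n = 20.
(a) r = 14.3; between ranks 14 (2919) and 15 (3027): 2951.4.
(b) r = 14.7; between ranks 14 (2919) and 15 (3027): 2994.6.
|2951.4 − 2994.6| = 43.2.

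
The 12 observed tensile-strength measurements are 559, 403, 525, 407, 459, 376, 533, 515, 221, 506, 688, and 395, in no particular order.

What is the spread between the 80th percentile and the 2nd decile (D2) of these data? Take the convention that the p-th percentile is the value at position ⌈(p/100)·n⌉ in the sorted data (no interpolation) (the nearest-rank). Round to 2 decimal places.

Sorted: 221, 376, 395, 403, 407, 459, 506, 515, 525, 533, 559, 688.
n = 12.
P20: rank ⌈20/100·12⌉ = 3 → 395.
P80: rank ⌈80/100·12⌉ = 10 → 533.
Difference: 533 − 395 = 138.

138.00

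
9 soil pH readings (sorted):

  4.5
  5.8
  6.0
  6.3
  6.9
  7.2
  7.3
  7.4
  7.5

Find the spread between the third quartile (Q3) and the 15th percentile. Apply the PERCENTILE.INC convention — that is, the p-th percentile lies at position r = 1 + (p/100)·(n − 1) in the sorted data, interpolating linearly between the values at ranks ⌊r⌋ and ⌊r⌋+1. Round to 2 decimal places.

n = 9.
P15: r = 2.2; ranks 2–3 are 5.8, 6.0; interpolating gives 5.84.
P75: r = 7 (integer) → 7.3.
Difference: 7.3 − 5.84 = 1.46.

1.46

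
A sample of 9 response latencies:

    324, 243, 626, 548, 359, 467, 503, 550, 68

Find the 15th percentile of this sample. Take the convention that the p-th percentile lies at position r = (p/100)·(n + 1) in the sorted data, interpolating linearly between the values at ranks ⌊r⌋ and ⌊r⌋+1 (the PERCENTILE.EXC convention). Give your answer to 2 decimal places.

Sorted: 68, 243, 324, 359, 467, 503, 548, 550, 626.
n = 9.
r = (15/100)·(9 + 1) = 1.5.
Rank 1 is 68 and rank 2 is 243.
Interpolate: 68 + 0.5·(243 − 68) = 68 + 0.5·175 = 155.5.

155.50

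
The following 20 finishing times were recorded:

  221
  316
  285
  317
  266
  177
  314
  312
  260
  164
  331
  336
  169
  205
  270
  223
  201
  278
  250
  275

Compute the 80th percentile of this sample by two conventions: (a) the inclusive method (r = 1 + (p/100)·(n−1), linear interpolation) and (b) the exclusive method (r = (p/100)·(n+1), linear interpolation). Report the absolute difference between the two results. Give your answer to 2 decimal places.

Sorted: 164, 169, 177, 201, 205, 221, 223, 250, 260, 266, 270, 275, 278, 285, 312, 314, 316, 317, 331, 336.
n = 20.
(a) r = 16.2; between ranks 16 (314) and 17 (316): 314.4.
(b) r = 16.8; between ranks 16 (314) and 17 (316): 315.6.
|314.4 − 315.6| = 1.2.

1.20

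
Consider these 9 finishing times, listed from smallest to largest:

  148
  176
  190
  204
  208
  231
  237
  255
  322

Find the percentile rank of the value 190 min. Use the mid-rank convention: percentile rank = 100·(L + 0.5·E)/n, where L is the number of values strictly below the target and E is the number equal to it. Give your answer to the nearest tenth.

Count below 190: L = 2; count equal: E = 1; n = 9.
Percentile rank = 100·(2 + 0.5·1)/9 = 100·2.5/9 = 27.78.

27.8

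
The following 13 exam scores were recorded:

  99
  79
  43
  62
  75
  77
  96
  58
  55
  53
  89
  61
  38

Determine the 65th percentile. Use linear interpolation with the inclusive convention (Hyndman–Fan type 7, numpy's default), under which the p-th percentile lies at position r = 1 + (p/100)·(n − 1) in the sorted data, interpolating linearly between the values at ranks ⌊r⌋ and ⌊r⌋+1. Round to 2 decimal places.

76.60

Sorted: 38, 43, 53, 55, 58, 61, 62, 75, 77, 79, 89, 96, 99.
n = 13.
r = 1 + (65/100)·(13 − 1) = 1 + 7.8 = 8.8.
Rank 8 is 75 and rank 9 is 77.
Interpolate: 75 + 0.8·(77 − 75) = 75 + 0.8·2 = 76.6.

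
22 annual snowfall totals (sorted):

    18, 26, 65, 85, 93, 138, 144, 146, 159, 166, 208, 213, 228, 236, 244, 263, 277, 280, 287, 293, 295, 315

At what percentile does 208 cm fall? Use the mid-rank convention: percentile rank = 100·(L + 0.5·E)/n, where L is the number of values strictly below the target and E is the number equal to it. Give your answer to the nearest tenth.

47.7

Count below 208: L = 10; count equal: E = 1; n = 22.
Percentile rank = 100·(10 + 0.5·1)/22 = 100·10.5/22 = 47.73.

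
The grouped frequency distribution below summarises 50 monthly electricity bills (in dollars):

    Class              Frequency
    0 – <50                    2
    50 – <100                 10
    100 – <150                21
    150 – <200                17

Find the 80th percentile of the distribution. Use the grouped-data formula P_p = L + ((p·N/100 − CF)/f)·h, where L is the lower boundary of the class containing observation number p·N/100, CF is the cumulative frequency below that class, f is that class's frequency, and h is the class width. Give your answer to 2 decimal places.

170.59

N = 50; target position k = 80/100 · 50 = 40.
Cumulative frequencies: 2, 12, 33, 50.
Observation 40 falls in the class 150 – <200.
L = 150, CF = 33, f = 17, h = 50.
P80 = 150 + ((40 − 33)/17)·50 = 150 + 20.5882 = 170.588.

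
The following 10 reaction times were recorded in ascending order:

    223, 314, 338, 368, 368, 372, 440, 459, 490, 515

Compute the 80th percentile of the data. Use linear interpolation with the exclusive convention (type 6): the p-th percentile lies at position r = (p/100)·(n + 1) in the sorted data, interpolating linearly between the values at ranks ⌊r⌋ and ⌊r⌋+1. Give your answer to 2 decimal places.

483.80

n = 10.
r = (80/100)·(10 + 1) = 8.8.
Rank 8 is 459 and rank 9 is 490.
Interpolate: 459 + 0.8·(490 − 459) = 459 + 0.8·31 = 483.8.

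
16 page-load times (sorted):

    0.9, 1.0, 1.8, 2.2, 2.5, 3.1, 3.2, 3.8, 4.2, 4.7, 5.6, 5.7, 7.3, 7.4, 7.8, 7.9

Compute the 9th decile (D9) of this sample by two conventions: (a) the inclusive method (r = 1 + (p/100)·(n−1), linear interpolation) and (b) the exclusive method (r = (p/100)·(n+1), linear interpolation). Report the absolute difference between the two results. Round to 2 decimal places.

0.23

n = 16.
(a) r = 14.5; between ranks 14 (7.4) and 15 (7.8): 7.6.
(b) r = 15.3; between ranks 15 (7.8) and 16 (7.9): 7.83.
|7.6 − 7.83| = 0.23.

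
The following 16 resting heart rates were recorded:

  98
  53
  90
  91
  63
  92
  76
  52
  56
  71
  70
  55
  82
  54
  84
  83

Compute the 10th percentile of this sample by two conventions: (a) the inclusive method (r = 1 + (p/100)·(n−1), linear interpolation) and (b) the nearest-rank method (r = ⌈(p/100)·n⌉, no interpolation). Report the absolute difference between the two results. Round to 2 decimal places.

Sorted: 52, 53, 54, 55, 56, 63, 70, 71, 76, 82, 83, 84, 90, 91, 92, 98.
n = 16.
(a) r = 2.5; between ranks 2 (53) and 3 (54): 53.5.
(b) the nearest-rank method: rank 2 → 53.
|53.5 − 53| = 0.5.

0.50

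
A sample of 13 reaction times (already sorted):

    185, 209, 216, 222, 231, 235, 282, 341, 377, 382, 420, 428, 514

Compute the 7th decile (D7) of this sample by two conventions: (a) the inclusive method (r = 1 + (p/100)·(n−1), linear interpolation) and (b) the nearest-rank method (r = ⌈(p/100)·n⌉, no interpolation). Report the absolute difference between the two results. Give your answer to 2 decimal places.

3.00

n = 13.
(a) r = 9.4; between ranks 9 (377) and 10 (382): 379.
(b) the nearest-rank method: rank 10 → 382.
|379 − 382| = 3.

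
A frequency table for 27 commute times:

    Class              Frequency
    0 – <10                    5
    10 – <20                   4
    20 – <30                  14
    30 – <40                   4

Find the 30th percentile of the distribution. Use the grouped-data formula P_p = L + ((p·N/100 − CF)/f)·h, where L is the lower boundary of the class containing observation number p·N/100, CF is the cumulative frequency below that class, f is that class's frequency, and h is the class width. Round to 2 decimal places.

17.75

N = 27; target position k = 30/100 · 27 = 8.1.
Cumulative frequencies: 5, 9, 23, 27.
Observation 8.1 falls in the class 10 – <20.
L = 10, CF = 5, f = 4, h = 10.
P30 = 10 + ((8.1 − 5)/4)·10 = 10 + 7.75 = 17.75.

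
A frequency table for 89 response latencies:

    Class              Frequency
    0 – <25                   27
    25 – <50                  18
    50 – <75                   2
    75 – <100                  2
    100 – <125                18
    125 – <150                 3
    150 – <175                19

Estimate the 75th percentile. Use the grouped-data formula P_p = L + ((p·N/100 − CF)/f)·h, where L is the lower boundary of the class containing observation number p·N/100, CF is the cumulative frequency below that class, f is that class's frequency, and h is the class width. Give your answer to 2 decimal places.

N = 89; target position k = 75/100 · 89 = 66.75.
Cumulative frequencies: 27, 45, 47, 49, 67, 70, 89.
Observation 66.75 falls in the class 100 – <125.
L = 100, CF = 49, f = 18, h = 25.
P75 = 100 + ((66.75 − 49)/18)·25 = 100 + 24.6528 = 124.653.

124.65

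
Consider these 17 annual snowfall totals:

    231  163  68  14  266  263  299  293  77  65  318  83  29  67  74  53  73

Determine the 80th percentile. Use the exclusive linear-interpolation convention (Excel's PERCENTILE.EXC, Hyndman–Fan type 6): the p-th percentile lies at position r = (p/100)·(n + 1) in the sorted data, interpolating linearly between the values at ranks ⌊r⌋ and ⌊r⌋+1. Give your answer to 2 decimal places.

276.80

Sorted: 14, 29, 53, 65, 67, 68, 73, 74, 77, 83, 163, 231, 263, 266, 293, 299, 318.
n = 17.
r = (80/100)·(17 + 1) = 14.4.
Rank 14 is 266 and rank 15 is 293.
Interpolate: 266 + 0.4·(293 − 266) = 266 + 0.4·27 = 276.8.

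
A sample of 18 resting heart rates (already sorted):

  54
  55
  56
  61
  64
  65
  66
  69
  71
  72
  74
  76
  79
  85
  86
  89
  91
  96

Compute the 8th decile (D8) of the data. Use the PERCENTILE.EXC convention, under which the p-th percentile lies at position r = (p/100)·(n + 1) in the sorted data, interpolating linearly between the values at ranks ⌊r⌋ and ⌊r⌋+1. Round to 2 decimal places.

86.60

n = 18.
r = (80/100)·(18 + 1) = 15.2.
Rank 15 is 86 and rank 16 is 89.
Interpolate: 86 + 0.2·(89 − 86) = 86 + 0.2·3 = 86.6.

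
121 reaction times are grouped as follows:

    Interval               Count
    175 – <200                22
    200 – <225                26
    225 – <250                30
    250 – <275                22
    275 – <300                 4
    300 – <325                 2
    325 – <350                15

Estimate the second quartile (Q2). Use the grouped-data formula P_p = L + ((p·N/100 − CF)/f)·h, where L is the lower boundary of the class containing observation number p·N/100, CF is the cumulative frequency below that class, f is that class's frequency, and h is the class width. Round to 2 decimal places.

235.42

N = 121; target position k = 50/100 · 121 = 60.5.
Cumulative frequencies: 22, 48, 78, 100, 104, 106, 121.
Observation 60.5 falls in the class 225 – <250.
L = 225, CF = 48, f = 30, h = 25.
P50 = 225 + ((60.5 − 48)/30)·25 = 225 + 10.4167 = 235.417.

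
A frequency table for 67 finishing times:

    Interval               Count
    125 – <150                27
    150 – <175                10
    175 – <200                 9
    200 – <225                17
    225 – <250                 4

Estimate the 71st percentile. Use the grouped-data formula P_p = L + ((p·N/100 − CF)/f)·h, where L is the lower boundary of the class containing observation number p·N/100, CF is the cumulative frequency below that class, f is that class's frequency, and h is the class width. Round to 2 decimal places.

202.31

N = 67; target position k = 71/100 · 67 = 47.57.
Cumulative frequencies: 27, 37, 46, 63, 67.
Observation 47.57 falls in the class 200 – <225.
L = 200, CF = 46, f = 17, h = 25.
P71 = 200 + ((47.57 − 46)/17)·25 = 200 + 2.30882 = 202.309.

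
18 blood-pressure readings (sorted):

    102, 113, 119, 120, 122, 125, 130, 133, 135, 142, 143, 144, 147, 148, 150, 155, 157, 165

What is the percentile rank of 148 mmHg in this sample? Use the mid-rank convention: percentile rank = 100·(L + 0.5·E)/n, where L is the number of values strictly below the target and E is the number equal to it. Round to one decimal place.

75.0

Count below 148: L = 13; count equal: E = 1; n = 18.
Percentile rank = 100·(13 + 0.5·1)/18 = 100·13.5/18 = 75.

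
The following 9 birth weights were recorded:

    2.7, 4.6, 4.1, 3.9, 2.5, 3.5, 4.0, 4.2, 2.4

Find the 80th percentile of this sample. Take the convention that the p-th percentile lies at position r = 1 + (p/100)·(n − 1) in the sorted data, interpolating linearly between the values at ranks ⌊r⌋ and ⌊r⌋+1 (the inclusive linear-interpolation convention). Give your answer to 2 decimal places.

4.14

Sorted: 2.4, 2.5, 2.7, 3.5, 3.9, 4.0, 4.1, 4.2, 4.6.
n = 9.
r = 1 + (80/100)·(9 − 1) = 1 + 6.4 = 7.4.
Rank 7 is 4.1 and rank 8 is 4.2.
Interpolate: 4.1 + 0.4·(4.2 − 4.1) = 4.1 + 0.4·0.1 = 4.14.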